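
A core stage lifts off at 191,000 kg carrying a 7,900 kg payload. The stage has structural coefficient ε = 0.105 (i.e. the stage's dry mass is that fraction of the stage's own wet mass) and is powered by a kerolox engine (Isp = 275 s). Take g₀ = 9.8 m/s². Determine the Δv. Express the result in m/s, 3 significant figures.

Δv ≈ 5260 m/s

Stage wet mass = m₀ − payload = 191,000 − 7,900 = 183,100 kg.
Stage dry mass = ε × stage wet mass = 0.105 × 183,100 = 19,225.5 kg.
Burnout mass m_f = stage dry + payload = 19,225.5 + 7,900 = 27,125.5 kg.
v_e = Isp · g₀ = 275 × 9.8 = 2695.0 m/s.
Δv = v_e · ln(191,000/27,125.5) = 2695.0 × ln(7.041) = 2695.0 × 1.9518 ≈ 5260 m/s.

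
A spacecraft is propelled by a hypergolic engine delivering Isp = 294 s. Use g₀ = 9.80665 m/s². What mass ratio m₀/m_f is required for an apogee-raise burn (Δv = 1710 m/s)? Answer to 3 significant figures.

mass ratio ≈ 1.81

v_e = Isp · g₀ = 294 × 9.80665 = 2883.2 m/s.
m₀/m_f = exp(Δv / v_e) = exp(1710 / 2883.2) = exp(0.5931) = 1.8096.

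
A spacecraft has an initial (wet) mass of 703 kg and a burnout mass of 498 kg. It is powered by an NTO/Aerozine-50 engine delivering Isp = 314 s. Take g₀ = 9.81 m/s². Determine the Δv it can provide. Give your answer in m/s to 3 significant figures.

v_e = Isp · g₀ = 314 × 9.81 = 3080.3 m/s.
Δv = v_e · ln(m₀/m_f) = 3080.3 × ln(1.412) = 3080.3 × 0.3448 ≈ 1062.0 m/s.

Δv ≈ 1060 m/s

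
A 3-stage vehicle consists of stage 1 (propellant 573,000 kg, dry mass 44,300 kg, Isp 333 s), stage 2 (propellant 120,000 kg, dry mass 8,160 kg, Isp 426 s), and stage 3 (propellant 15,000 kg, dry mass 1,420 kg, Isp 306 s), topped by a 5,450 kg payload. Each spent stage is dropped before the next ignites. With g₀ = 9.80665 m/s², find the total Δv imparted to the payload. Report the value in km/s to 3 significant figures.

Δv ≈ 14.7 km/s

Ignition mass of stage 1 = 573,000+44,300 + 120,000+8,160 + 15,000+1,420 + 5,450 = 767,330 kg.
Stage 1: m₀ = 767,330 kg, m_f = 767,330 − 573,000 = 194,330 kg; Δv = 333×9.80665×ln(3.949) = 3265.6×1.3734 ≈ 4485 m/s.
Stage 2: m₀ = 150,030 kg, m_f = 150,030 − 120,000 = 30,030 kg; Δv = 426×9.80665×ln(4.996) = 4177.6×1.6086 ≈ 6720 m/s.
Stage 3: m₀ = 21,870 kg, m_f = 21,870 − 15,000 = 6,870 kg; Δv = 306×9.80665×ln(3.183) = 3000.8×1.1580 ≈ 3475 m/s.
Total Δv = 4485 + 6720 + 3475 = 14680 m/s.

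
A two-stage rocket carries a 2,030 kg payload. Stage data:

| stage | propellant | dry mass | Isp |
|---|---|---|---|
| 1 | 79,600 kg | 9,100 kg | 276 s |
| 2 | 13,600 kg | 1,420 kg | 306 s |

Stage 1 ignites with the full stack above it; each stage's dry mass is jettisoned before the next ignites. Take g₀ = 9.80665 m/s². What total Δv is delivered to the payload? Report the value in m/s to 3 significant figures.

Ignition mass of stage 1 = 79,600+9,100 + 13,600+1,420 + 2,030 = 105,750 kg.
Stage 1: m₀ = 105,750 kg, m_f = 105,750 − 79,600 = 26,150 kg; Δv = 276×9.80665×ln(4.044) = 2706.6×1.3972 ≈ 3782 m/s.
Stage 2: m₀ = 17,050 kg, m_f = 17,050 − 13,600 = 3,450 kg; Δv = 306×9.80665×ln(4.942) = 3000.8×1.5978 ≈ 4795 m/s.
Total Δv = 3782 + 4795 = 8577 m/s.

Δv ≈ 8580 m/s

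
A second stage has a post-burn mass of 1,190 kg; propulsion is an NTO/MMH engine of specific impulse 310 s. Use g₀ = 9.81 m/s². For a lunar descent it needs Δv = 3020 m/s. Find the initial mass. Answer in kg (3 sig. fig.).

initial mass ≈ 3210 kg

v_e = Isp · g₀ = 310 × 9.81 = 3041.1 m/s.
By the Tsiolkovsky rocket equation, m₀/m_f = exp(Δv / v_e) = exp(3020 / 3041.1) = exp(0.9931) = 2.6995.
m₀ = m_f × 2.6995 = 1,190 × 2.6995 = 3,212.41 kg.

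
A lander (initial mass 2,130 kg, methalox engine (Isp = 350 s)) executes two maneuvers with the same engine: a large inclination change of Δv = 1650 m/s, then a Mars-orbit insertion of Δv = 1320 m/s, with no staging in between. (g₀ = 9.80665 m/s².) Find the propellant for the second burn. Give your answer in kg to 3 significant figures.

propellant for the second burn ≈ 420 kg

v_e = Isp · g₀ = 350 × 9.80665 = 3432.3 m/s.
After the first burn: m = 2130 × exp(−1650/3432.3) = 2130 × 0.61834 = 1,317.06 kg.
After the second burn: m = 1,317.06 × exp(−1320/3432.3) = 1,317.06 × 0.68074 = 896.575 kg.
Second-burn propellant = 1,317.06 − 896.575 = 420.485 kg.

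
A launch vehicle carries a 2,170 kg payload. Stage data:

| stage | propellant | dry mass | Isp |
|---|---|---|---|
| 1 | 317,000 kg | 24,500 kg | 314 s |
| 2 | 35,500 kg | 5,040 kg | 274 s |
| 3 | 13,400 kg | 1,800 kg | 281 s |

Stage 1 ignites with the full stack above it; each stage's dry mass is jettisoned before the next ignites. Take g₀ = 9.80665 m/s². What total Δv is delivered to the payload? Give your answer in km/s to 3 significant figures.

Δv ≈ 11.5 km/s

Ignition mass of stage 1 = 317,000+24,500 + 35,500+5,040 + 13,400+1,800 + 2,170 = 399,410 kg.
Stage 1: m₀ = 399,410 kg, m_f = 399,410 − 317,000 = 82,410 kg; Δv = 314×9.80665×ln(4.847) = 3079.3×1.5783 ≈ 4860 m/s.
Stage 2: m₀ = 57,910 kg, m_f = 57,910 − 35,500 = 22,410 kg; Δv = 274×9.80665×ln(2.584) = 2687.0×0.9494 ≈ 2551 m/s.
Stage 3: m₀ = 17,370 kg, m_f = 17,370 − 13,400 = 3,970 kg; Δv = 281×9.80665×ln(4.375) = 2755.7×1.4760 ≈ 4067 m/s.
Total Δv = 4860 + 2551 + 4067 = 11478 m/s.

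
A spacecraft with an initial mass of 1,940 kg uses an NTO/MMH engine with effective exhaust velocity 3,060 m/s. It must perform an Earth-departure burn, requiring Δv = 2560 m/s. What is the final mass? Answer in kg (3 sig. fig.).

m₀/m_f = exp(Δv / v_e) = exp(2560 / 3060.0) = exp(0.8366) = 2.3085.
m_f = m₀ / 2.3085 = 1,940 / 2.3085 = 840.373 kg.

final mass ≈ 840 kg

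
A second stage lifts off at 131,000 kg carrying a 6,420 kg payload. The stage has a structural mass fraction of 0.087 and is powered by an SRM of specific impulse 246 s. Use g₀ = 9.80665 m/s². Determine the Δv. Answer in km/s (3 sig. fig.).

Stage wet mass = m₀ − payload = 131,000 − 6,420 = 124,580 kg.
Stage dry mass = ε × stage wet mass = 0.087 × 124,580 = 10,838.5 kg.
Burnout mass m_f = stage dry + payload = 10,838.5 + 6,420 = 17,258.5 kg.
v_e = Isp · g₀ = 246 × 9.80665 = 2412.4 m/s.
Δv = v_e · ln(131,000/17,258.5) = 2412.4 × ln(7.59) = 2412.4 × 2.0269 ≈ 4890 m/s.

Δv ≈ 4.89 km/s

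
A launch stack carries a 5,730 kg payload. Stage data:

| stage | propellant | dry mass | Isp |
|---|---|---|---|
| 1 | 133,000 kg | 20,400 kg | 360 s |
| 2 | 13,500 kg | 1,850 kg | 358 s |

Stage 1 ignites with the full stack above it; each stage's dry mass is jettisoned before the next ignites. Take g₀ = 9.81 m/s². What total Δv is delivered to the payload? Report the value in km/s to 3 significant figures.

Δv ≈ 8.67 km/s

Ignition mass of stage 1 = 133,000+20,400 + 13,500+1,850 + 5,730 = 174,480 kg.
Stage 1: m₀ = 174,480 kg, m_f = 174,480 − 133,000 = 41,480 kg; Δv = 360×9.81×ln(4.206) = 3531.6×1.4366 ≈ 5073 m/s.
Stage 2: m₀ = 21,080 kg, m_f = 21,080 − 13,500 = 7,580 kg; Δv = 358×9.81×ln(2.781) = 3512.0×1.0228 ≈ 3592 m/s.
Total Δv = 5073 + 3592 = 8665 m/s.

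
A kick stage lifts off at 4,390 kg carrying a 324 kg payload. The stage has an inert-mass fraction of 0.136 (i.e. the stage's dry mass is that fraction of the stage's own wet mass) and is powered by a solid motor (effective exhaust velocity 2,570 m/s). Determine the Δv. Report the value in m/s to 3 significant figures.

Δv ≈ 4140 m/s

Stage wet mass = m₀ − payload = 4,390 − 324 = 4,066 kg.
Stage dry mass = ε × stage wet mass = 0.136 × 4,066 = 552.976 kg.
Burnout mass m_f = stage dry + payload = 552.976 + 324 = 876.976 kg.
From the ideal rocket equation, Δv = v_e · ln(4,390/876.976) = 2570.0 × ln(5.006) = 2570.0 × 1.6106 ≈ 4139 m/s.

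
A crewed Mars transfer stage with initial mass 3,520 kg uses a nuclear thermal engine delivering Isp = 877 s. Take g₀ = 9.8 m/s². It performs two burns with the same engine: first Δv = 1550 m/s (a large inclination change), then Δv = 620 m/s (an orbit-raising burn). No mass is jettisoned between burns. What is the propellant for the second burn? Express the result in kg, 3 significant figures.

propellant for the second burn ≈ 205 kg

v_e = Isp · g₀ = 877 × 9.8 = 8594.6 m/s.
After the first burn: m = 3520 × exp(−1550/8594.6) = 3520 × 0.83498 = 2,939.13 kg.
After the second burn: m = 2,939.13 × exp(−620/8594.6) = 2,939.13 × 0.93040 = 2,734.57 kg.
Second-burn propellant = 2,939.13 − 2,734.57 = 204.56 kg.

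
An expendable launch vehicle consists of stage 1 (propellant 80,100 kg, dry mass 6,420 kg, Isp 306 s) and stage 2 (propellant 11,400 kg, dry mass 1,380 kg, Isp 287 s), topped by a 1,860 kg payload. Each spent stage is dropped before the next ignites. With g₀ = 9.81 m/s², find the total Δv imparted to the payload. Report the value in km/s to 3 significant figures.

Ignition mass of stage 1 = 80,100+6,420 + 11,400+1,380 + 1,860 = 101,160 kg.
Stage 1: m₀ = 101,160 kg, m_f = 101,160 − 80,100 = 21,060 kg; Δv = 306×9.81×ln(4.803) = 3001.9×1.5693 ≈ 4711 m/s.
Stage 2: m₀ = 14,640 kg, m_f = 14,640 − 11,400 = 3,240 kg; Δv = 287×9.81×ln(4.519) = 2815.5×1.5082 ≈ 4246 m/s.
Total Δv = 4711 + 4246 = 8957 m/s.

Δv ≈ 8.96 km/s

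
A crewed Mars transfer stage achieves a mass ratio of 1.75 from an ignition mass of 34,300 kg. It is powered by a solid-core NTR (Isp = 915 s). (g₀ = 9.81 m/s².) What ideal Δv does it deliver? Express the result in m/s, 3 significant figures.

v_e = Isp · g₀ = 915 × 9.81 = 8976.1 m/s.
Rocket equation: Δv = v_e · ln(1.75) = 8976.1 × 0.5596 ≈ 5023.2 m/s.

Δv ≈ 5020 m/s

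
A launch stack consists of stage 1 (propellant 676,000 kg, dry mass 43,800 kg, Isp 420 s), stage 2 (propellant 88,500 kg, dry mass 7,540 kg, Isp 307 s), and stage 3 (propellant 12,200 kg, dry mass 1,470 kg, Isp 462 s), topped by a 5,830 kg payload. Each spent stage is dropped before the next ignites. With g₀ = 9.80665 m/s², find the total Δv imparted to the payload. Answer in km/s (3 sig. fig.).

Ignition mass of stage 1 = 676,000+43,800 + 88,500+7,540 + 12,200+1,470 + 5,830 = 835,340 kg.
Stage 1: m₀ = 835,340 kg, m_f = 835,340 − 676,000 = 159,340 kg; Δv = 420×9.80665×ln(5.243) = 4118.8×1.6568 ≈ 6824 m/s.
Stage 2: m₀ = 115,540 kg, m_f = 115,540 − 88,500 = 27,040 kg; Δv = 307×9.80665×ln(4.273) = 3010.6×1.4523 ≈ 4372 m/s.
Stage 3: m₀ = 19,500 kg, m_f = 19,500 − 12,200 = 7,300 kg; Δv = 462×9.80665×ln(2.671) = 4530.7×0.9825 ≈ 4452 m/s.
Total Δv = 6824 + 4372 + 4452 = 15648 m/s.

Δv ≈ 15.6 km/s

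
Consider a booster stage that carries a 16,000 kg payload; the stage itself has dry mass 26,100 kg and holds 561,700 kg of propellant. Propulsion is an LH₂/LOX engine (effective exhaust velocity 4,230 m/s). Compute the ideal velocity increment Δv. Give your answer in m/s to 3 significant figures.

m₀ = payload + dry + propellant = 16,000 + 26,100 + 561,700 = 603,800 kg.
m_f = payload + dry = 16,000 + 26,100 = 42,100 kg.
From the ideal rocket equation, Δv = v_e · ln(m₀/m_f) = 4230.0 × ln(14.34) = 4230.0 × 2.6632 ≈ 11265.3 m/s.

Δv ≈ 11300 m/s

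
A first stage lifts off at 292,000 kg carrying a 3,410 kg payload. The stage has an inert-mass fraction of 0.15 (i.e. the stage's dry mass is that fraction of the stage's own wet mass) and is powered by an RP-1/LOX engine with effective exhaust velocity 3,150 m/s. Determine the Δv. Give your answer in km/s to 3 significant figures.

Stage wet mass = m₀ − payload = 292,000 − 3,410 = 288,590 kg.
Stage dry mass = ε × stage wet mass = 0.15 × 288,590 = 43,288.5 kg.
Burnout mass m_f = stage dry + payload = 43,288.5 + 3,410 = 46,698.5 kg.
By the Tsiolkovsky rocket equation, Δv = v_e · ln(292,000/46,698.5) = 3150.0 × ln(6.253) = 3150.0 × 1.8330 ≈ 5774 m/s.

Δv ≈ 5.77 km/s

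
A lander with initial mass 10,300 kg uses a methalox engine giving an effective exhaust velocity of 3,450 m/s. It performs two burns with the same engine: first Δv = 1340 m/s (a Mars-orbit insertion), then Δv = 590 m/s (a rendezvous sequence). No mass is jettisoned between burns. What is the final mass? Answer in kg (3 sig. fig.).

final mass ≈ 5890 kg

After the first burn: m = 10300 × exp(−1340/3450.0) = 10300 × 0.67814 = 6,984.84 kg.
After the second burn: m = 6,984.84 × exp(−590/3450.0) = 6,984.84 × 0.84281 = 5,886.89 kg.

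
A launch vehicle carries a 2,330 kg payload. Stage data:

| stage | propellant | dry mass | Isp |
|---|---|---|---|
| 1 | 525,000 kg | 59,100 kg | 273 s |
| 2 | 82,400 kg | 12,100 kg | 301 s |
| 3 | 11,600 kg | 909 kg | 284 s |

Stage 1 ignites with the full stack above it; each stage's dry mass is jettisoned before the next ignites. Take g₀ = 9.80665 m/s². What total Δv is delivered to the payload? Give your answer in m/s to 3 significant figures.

Ignition mass of stage 1 = 525,000+59,100 + 82,400+12,100 + 11,600+909 + 2,330 = 693,439 kg.
Stage 1: m₀ = 693,439 kg, m_f = 693,439 − 525,000 = 168,439 kg; Δv = 273×9.80665×ln(4.117) = 2677.2×1.4151 ≈ 3788 m/s.
Stage 2: m₀ = 109,339 kg, m_f = 109,339 − 82,400 = 26,939 kg; Δv = 301×9.80665×ln(4.059) = 2951.8×1.4009 ≈ 4135 m/s.
Stage 3: m₀ = 14,839 kg, m_f = 14,839 − 11,600 = 3,239 kg; Δv = 284×9.80665×ln(4.581) = 2785.1×1.5220 ≈ 4239 m/s.
Total Δv = 3788 + 4135 + 4239 = 12162 m/s.

Δv ≈ 12200 m/s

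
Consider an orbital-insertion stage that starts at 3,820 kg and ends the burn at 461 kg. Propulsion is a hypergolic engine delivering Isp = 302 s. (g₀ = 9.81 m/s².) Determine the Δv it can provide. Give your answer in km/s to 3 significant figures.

v_e = Isp · g₀ = 302 × 9.81 = 2962.6 m/s.
Using Δv = v_e ln(m₀/m_f): Δv = v_e · ln(m₀/m_f) = 2962.6 × ln(8.286) = 2962.6 × 2.1146 ≈ 6264.8 m/s.

Δv ≈ 6.26 km/s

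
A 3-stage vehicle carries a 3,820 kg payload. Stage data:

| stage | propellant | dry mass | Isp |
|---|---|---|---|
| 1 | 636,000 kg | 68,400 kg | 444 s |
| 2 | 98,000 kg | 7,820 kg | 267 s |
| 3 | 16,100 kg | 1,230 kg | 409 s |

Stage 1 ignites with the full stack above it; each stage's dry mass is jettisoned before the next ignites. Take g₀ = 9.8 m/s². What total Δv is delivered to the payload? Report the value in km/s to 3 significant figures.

Ignition mass of stage 1 = 636,000+68,400 + 98,000+7,820 + 16,100+1,230 + 3,820 = 831,370 kg.
Stage 1: m₀ = 831,370 kg, m_f = 831,370 − 636,000 = 195,370 kg; Δv = 444×9.8×ln(4.255) = 4351.2×1.4482 ≈ 6301 m/s.
Stage 2: m₀ = 126,970 kg, m_f = 126,970 − 98,000 = 28,970 kg; Δv = 267×9.8×ln(4.383) = 2616.6×1.4777 ≈ 3867 m/s.
Stage 3: m₀ = 21,150 kg, m_f = 21,150 − 16,100 = 5,050 kg; Δv = 409×9.8×ln(4.188) = 4008.2×1.4323 ≈ 5741 m/s.
Total Δv = 6301 + 3867 + 5741 = 15909 m/s.

Δv ≈ 15.9 km/s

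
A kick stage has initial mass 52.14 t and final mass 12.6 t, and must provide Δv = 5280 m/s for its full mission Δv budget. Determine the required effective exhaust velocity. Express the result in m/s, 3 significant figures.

v_e ≈ 3720 m/s

ln(m₀/m_f) = ln(52140/12600) = ln(4.138) = 1.4202.
Rocket equation: v_e = Δv / ln(m₀/m_f) = 5280 / 1.4202 = 3717.7 m/s.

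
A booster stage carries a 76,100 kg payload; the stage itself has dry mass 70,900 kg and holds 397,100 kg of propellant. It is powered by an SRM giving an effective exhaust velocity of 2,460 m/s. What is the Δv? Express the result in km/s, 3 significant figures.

m₀ = payload + dry + propellant = 76,100 + 70,900 + 397,100 = 544,100 kg.
m_f = payload + dry = 76,100 + 70,900 = 147,000 kg.
From the ideal rocket equation, Δv = v_e · ln(m₀/m_f) = 2460.0 × ln(3.701) = 2460.0 × 1.3087 ≈ 3219.4 m/s.

Δv ≈ 3.22 km/s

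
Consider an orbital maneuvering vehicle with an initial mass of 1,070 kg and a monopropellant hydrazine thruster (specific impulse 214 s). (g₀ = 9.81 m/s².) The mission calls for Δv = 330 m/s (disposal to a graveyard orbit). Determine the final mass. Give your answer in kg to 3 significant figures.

final mass ≈ 914 kg

v_e = Isp · g₀ = 214 × 9.81 = 2099.3 m/s.
Using Δv = v_e ln(m₀/m_f): m₀/m_f = exp(Δv / v_e) = exp(330 / 2099.3) = exp(0.1572) = 1.1702.
m_f = m₀ / 1.1702 = 1,070 / 1.1702 = 914.374 kg.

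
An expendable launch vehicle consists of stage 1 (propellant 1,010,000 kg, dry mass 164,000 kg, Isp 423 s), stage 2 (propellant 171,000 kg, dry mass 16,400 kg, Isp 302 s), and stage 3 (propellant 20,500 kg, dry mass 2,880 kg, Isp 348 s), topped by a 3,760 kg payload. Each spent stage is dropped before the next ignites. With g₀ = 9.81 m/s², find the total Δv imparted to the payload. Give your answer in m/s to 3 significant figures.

Δv ≈ 14900 m/s

Ignition mass of stage 1 = 1,010,000+164,000 + 171,000+16,400 + 20,500+2,880 + 3,760 = 1,388,540 kg.
Stage 1: m₀ = 1,388,540 kg, m_f = 1,388,540 − 1,010,000 = 378,540 kg; Δv = 423×9.81×ln(3.668) = 4149.6×1.2997 ≈ 5393 m/s.
Stage 2: m₀ = 214,540 kg, m_f = 214,540 − 171,000 = 43,540 kg; Δv = 302×9.81×ln(4.927) = 2962.6×1.5948 ≈ 4725 m/s.
Stage 3: m₀ = 27,140 kg, m_f = 27,140 − 20,500 = 6,640 kg; Δv = 348×9.81×ln(4.087) = 3413.9×1.4079 ≈ 4806 m/s.
Total Δv = 5393 + 4725 + 4806 = 14924 m/s.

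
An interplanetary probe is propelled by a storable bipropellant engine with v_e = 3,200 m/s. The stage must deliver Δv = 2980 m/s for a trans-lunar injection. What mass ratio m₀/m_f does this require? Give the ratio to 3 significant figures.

mass ratio ≈ 2.54

By the Tsiolkovsky rocket equation, m₀/m_f = exp(Δv / v_e) = exp(2980 / 3200.0) = exp(0.9313) = 2.5377.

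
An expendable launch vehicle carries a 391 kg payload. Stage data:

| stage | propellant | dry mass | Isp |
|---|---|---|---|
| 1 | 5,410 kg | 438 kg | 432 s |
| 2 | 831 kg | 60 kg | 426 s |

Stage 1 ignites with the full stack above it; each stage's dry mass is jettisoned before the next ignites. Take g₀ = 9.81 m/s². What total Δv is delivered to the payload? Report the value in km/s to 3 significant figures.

Δv ≈ 10.4 km/s

Ignition mass of stage 1 = 5,410+438 + 831+60 + 391 = 7,130 kg.
Stage 1: m₀ = 7,130 kg, m_f = 7,130 − 5,410 = 1,720 kg; Δv = 432×9.81×ln(4.145) = 4237.9×1.4220 ≈ 6026 m/s.
Stage 2: m₀ = 1,282 kg, m_f = 1,282 − 831 = 451 kg; Δv = 426×9.81×ln(2.843) = 4179.1×1.0447 ≈ 4366 m/s.
Total Δv = 6026 + 4366 = 10392 m/s.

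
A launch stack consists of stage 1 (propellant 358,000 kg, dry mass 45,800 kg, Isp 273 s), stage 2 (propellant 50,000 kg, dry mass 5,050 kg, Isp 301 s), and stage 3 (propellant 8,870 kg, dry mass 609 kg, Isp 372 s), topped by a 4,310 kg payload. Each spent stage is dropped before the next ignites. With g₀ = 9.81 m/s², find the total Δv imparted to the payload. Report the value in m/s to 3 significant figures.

Δv ≈ 11400 m/s

Ignition mass of stage 1 = 358,000+45,800 + 50,000+5,050 + 8,870+609 + 4,310 = 472,639 kg.
Stage 1: m₀ = 472,639 kg, m_f = 472,639 − 358,000 = 114,639 kg; Δv = 273×9.81×ln(4.123) = 2678.1×1.4165 ≈ 3794 m/s.
Stage 2: m₀ = 68,839 kg, m_f = 68,839 − 50,000 = 18,839 kg; Δv = 301×9.81×ln(3.654) = 2952.8×1.2958 ≈ 3826 m/s.
Stage 3: m₀ = 13,789 kg, m_f = 13,789 − 8,870 = 4,919 kg; Δv = 372×9.81×ln(2.803) = 3649.3×1.0308 ≈ 3762 m/s.
Total Δv = 3794 + 3826 + 3762 = 11382 m/s.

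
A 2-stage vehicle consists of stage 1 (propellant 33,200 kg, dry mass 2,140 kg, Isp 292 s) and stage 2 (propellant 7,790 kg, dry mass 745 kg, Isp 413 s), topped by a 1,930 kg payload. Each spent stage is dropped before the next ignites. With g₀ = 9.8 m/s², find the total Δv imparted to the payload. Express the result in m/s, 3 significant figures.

Δv ≈ 9210 m/s

Ignition mass of stage 1 = 33,200+2,140 + 7,790+745 + 1,930 = 45,805 kg.
Stage 1: m₀ = 45,805 kg, m_f = 45,805 − 33,200 = 12,605 kg; Δv = 292×9.8×ln(3.634) = 2861.6×1.2903 ≈ 3692 m/s.
Stage 2: m₀ = 10,465 kg, m_f = 10,465 − 7,790 = 2,675 kg; Δv = 413×9.8×ln(3.912) = 4047.4×1.3641 ≈ 5521 m/s.
Total Δv = 3692 + 5521 = 9213 m/s.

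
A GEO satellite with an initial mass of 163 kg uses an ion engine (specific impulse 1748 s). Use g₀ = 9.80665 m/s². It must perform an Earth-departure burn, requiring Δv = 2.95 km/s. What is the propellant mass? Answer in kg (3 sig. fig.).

propellant mass ≈ 25.8 kg

v_e = Isp · g₀ = 1748 × 9.80665 = 17142.0 m/s.
m₀/m_f = exp(Δv / v_e) = exp(2950 / 17142.0) = exp(0.1721) = 1.1878.
m_f = 163 / 1.1878 = 137.228 kg, so propellant = m₀ − m_f = 163 − 137.228 = 25.772 kg.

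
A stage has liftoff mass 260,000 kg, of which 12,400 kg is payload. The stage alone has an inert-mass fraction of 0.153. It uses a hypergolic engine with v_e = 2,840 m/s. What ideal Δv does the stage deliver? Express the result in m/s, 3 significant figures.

Stage wet mass = m₀ − payload = 260,000 − 12,400 = 247,600 kg.
Stage dry mass = ε × stage wet mass = 0.153 × 247,600 = 37,882.8 kg.
Burnout mass m_f = stage dry + payload = 37,882.8 + 12,400 = 50,282.8 kg.
Using Δv = v_e ln(m₀/m_f): Δv = v_e · ln(260,000/50,282.8) = 2840.0 × ln(5.171) = 2840.0 × 1.6430 ≈ 4666 m/s.

Δv ≈ 4670 m/s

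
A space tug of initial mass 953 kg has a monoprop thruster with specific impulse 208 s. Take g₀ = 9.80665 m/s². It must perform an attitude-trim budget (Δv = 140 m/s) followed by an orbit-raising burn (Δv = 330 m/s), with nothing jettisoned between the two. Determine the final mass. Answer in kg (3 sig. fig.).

final mass ≈ 757 kg

v_e = Isp · g₀ = 208 × 9.80665 = 2039.8 m/s.
After the first burn: m = 953 × exp(−140/2039.8) = 953 × 0.93367 = 889.788 kg.
After the second burn: m = 889.788 × exp(−330/2039.8) = 889.788 × 0.85063 = 756.88 kg.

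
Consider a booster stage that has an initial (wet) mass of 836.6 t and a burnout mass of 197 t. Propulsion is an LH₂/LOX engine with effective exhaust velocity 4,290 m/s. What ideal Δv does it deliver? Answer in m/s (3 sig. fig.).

Δv ≈ 6200 m/s

Using Δv = v_e ln(m₀/m_f): Δv = v_e · ln(m₀/m_f) = 4290.0 × ln(4.247) = 4290.0 × 1.4461 ≈ 6204.0 m/s.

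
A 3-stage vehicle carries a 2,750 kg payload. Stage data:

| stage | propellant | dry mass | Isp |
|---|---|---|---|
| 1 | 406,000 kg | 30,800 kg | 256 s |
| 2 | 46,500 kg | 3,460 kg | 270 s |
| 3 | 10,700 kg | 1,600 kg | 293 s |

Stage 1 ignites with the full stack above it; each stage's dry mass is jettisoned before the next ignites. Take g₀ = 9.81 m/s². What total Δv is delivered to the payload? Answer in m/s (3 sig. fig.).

Δv ≈ 11100 m/s

Ignition mass of stage 1 = 406,000+30,800 + 46,500+3,460 + 10,700+1,600 + 2,750 = 501,810 kg.
Stage 1: m₀ = 501,810 kg, m_f = 501,810 − 406,000 = 95,810 kg; Δv = 256×9.81×ln(5.238) = 2511.4×1.6559 ≈ 4158 m/s.
Stage 2: m₀ = 65,010 kg, m_f = 65,010 − 46,500 = 18,510 kg; Δv = 270×9.81×ln(3.512) = 2648.7×1.2562 ≈ 3327 m/s.
Stage 3: m₀ = 15,050 kg, m_f = 15,050 − 10,700 = 4,350 kg; Δv = 293×9.81×ln(3.46) = 2874.3×1.2412 ≈ 3568 m/s.
Total Δv = 4158 + 3327 + 3568 = 11053 m/s.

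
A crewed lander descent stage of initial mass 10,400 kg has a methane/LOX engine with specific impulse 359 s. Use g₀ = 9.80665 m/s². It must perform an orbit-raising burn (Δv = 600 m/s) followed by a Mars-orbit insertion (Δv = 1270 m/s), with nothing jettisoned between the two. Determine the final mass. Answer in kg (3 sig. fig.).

final mass ≈ 6110 kg

v_e = Isp · g₀ = 359 × 9.80665 = 3520.6 m/s.
After the first burn: m = 10400 × exp(−600/3520.6) = 10400 × 0.84331 = 8,770.42 kg.
After the second burn: m = 8,770.42 × exp(−1270/3520.6) = 8,770.42 × 0.69716 = 6,114.39 kg.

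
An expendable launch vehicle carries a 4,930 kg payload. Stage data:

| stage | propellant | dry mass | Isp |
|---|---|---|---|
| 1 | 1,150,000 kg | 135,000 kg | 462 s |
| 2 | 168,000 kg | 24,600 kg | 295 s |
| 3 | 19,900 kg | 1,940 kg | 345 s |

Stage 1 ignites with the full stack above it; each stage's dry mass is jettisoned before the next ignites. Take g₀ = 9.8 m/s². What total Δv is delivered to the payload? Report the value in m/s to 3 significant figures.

Δv ≈ 15300 m/s

Ignition mass of stage 1 = 1,150,000+135,000 + 168,000+24,600 + 19,900+1,940 + 4,930 = 1,504,370 kg.
Stage 1: m₀ = 1,504,370 kg, m_f = 1,504,370 − 1,150,000 = 354,370 kg; Δv = 462×9.8×ln(4.245) = 4527.6×1.4458 ≈ 6546 m/s.
Stage 2: m₀ = 219,370 kg, m_f = 219,370 − 168,000 = 51,370 kg; Δv = 295×9.8×ln(4.27) = 2891.0×1.4517 ≈ 4197 m/s.
Stage 3: m₀ = 26,770 kg, m_f = 26,770 − 19,900 = 6,870 kg; Δv = 345×9.8×ln(3.897) = 3381.0×1.3601 ≈ 4599 m/s.
Total Δv = 6546 + 4197 + 4599 = 15342 m/s.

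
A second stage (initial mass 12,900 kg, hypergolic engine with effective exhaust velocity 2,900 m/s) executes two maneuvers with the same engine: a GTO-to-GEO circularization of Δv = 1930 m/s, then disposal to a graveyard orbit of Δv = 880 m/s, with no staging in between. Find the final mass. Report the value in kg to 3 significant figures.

final mass ≈ 4900 kg

After the first burn: m = 12900 × exp(−1930/2900.0) = 12900 × 0.51401 = 6,630.73 kg.
After the second burn: m = 6,630.73 × exp(−880/2900.0) = 6,630.73 × 0.73827 = 4,895.27 kg.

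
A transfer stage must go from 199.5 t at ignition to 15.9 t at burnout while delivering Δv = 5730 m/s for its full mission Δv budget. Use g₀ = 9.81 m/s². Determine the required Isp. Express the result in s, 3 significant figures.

Isp ≈ 231 s

ln(m₀/m_f) = ln(199500/15900) = ln(12.55) = 2.5295.
v_e = Δv / ln(m₀/m_f) = 5730 / 2.5295 = 2265.3 m/s.
Isp = v_e / g₀ = 2265.3 / 9.81 = 230.9 s.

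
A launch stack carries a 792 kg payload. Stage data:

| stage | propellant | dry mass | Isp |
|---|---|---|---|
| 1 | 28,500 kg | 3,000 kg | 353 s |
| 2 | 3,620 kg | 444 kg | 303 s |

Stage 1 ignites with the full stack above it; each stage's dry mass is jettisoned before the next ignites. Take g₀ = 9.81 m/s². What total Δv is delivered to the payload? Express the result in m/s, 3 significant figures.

Δv ≈ 9370 m/s

Ignition mass of stage 1 = 28,500+3,000 + 3,620+444 + 792 = 36,356 kg.
Stage 1: m₀ = 36,356 kg, m_f = 36,356 − 28,500 = 7,856 kg; Δv = 353×9.81×ln(4.628) = 3462.9×1.5321 ≈ 5305 m/s.
Stage 2: m₀ = 4,856 kg, m_f = 4,856 − 3,620 = 1,236 kg; Δv = 303×9.81×ln(3.929) = 2972.4×1.3683 ≈ 4067 m/s.
Total Δv = 5305 + 4067 = 9372 m/s.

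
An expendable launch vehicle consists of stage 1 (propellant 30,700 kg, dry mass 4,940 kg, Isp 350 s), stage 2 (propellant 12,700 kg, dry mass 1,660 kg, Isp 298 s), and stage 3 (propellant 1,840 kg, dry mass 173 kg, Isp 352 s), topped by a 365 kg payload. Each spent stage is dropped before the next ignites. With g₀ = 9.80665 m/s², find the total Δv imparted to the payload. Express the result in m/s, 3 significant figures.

Δv ≈ 12300 m/s

Ignition mass of stage 1 = 30,700+4,940 + 12,700+1,660 + 1,840+173 + 365 = 52,378 kg.
Stage 1: m₀ = 52,378 kg, m_f = 52,378 − 30,700 = 21,678 kg; Δv = 350×9.80665×ln(2.416) = 3432.3×0.8822 ≈ 3028 m/s.
Stage 2: m₀ = 16,738 kg, m_f = 16,738 − 12,700 = 4,038 kg; Δv = 298×9.80665×ln(4.145) = 2922.4×1.4219 ≈ 4155 m/s.
Stage 3: m₀ = 2,378 kg, m_f = 2,378 − 1,840 = 538 kg; Δv = 352×9.80665×ln(4.42) = 3451.9×1.4862 ≈ 5130 m/s.
Total Δv = 3028 + 4155 + 5130 = 12313 m/s.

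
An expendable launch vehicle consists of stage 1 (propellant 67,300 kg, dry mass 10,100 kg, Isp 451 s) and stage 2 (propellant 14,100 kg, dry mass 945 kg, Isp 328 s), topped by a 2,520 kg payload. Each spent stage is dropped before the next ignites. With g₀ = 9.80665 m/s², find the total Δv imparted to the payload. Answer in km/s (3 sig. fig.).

Δv ≈ 10.7 km/s

Ignition mass of stage 1 = 67,300+10,100 + 14,100+945 + 2,520 = 94,965 kg.
Stage 1: m₀ = 94,965 kg, m_f = 94,965 − 67,300 = 27,665 kg; Δv = 451×9.80665×ln(3.433) = 4422.8×1.2333 ≈ 5455 m/s.
Stage 2: m₀ = 17,565 kg, m_f = 17,565 − 14,100 = 3,465 kg; Δv = 328×9.80665×ln(5.069) = 3216.6×1.6232 ≈ 5221 m/s.
Total Δv = 5455 + 5221 = 10676 m/s.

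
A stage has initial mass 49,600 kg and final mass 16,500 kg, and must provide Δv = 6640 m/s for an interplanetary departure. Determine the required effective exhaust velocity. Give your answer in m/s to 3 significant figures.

v_e ≈ 6030 m/s

ln(m₀/m_f) = ln(49600/16500) = ln(3.006) = 1.1006.
Using Δv = v_e ln(m₀/m_f): v_e = Δv / ln(m₀/m_f) = 6640 / 1.1006 = 6032.9 m/s.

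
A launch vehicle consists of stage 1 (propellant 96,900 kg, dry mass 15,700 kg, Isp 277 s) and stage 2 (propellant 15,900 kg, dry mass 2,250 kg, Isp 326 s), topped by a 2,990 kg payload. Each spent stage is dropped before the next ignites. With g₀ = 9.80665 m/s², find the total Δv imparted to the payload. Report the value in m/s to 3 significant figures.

Ignition mass of stage 1 = 96,900+15,700 + 15,900+2,250 + 2,990 = 133,740 kg.
Stage 1: m₀ = 133,740 kg, m_f = 133,740 − 96,900 = 36,840 kg; Δv = 277×9.80665×ln(3.63) = 2716.4×1.2893 ≈ 3502 m/s.
Stage 2: m₀ = 21,140 kg, m_f = 21,140 − 15,900 = 5,240 kg; Δv = 326×9.80665×ln(4.034) = 3197.0×1.3948 ≈ 4459 m/s.
Total Δv = 3502 + 4459 = 7961 m/s.

Δv ≈ 7960 m/s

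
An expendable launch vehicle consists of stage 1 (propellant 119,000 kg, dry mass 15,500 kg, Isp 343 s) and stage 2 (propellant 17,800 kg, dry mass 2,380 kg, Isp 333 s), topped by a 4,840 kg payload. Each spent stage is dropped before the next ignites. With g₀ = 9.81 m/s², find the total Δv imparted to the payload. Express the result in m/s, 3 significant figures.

Ignition mass of stage 1 = 119,000+15,500 + 17,800+2,380 + 4,840 = 159,520 kg.
Stage 1: m₀ = 159,520 kg, m_f = 159,520 − 119,000 = 40,520 kg; Δv = 343×9.81×ln(3.937) = 3364.8×1.3704 ≈ 4611 m/s.
Stage 2: m₀ = 25,020 kg, m_f = 25,020 − 17,800 = 7,220 kg; Δv = 333×9.81×ln(3.465) = 3266.7×1.2428 ≈ 4060 m/s.
Total Δv = 4611 + 4060 = 8671 m/s.

Δv ≈ 8670 m/s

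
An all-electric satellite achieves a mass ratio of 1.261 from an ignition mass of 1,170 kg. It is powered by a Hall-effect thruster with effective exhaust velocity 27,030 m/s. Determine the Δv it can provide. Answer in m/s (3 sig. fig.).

Δv ≈ 6270 m/s

Rocket equation: Δv = v_e · ln(1.261) = 27030.0 × 0.2319 ≈ 6268.4 m/s.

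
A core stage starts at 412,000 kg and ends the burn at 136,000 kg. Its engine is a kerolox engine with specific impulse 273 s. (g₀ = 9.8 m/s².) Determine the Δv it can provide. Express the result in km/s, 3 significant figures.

Δv ≈ 2.97 km/s

v_e = Isp · g₀ = 273 × 9.8 = 2675.4 m/s.
Δv = v_e · ln(m₀/m_f) = 2675.4 × ln(3.029) = 2675.4 × 1.1084 ≈ 2965.3 m/s.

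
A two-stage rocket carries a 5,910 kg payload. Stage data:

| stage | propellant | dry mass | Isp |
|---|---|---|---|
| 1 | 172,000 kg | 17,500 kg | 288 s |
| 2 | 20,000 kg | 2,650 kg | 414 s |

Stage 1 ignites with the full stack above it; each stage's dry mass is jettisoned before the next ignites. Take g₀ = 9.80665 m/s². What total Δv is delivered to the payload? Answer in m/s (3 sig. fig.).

Ignition mass of stage 1 = 172,000+17,500 + 20,000+2,650 + 5,910 = 218,060 kg.
Stage 1: m₀ = 218,060 kg, m_f = 218,060 − 172,000 = 46,060 kg; Δv = 288×9.80665×ln(4.734) = 2824.3×1.5548 ≈ 4391 m/s.
Stage 2: m₀ = 28,560 kg, m_f = 28,560 − 20,000 = 8,560 kg; Δv = 414×9.80665×ln(3.336) = 4060.0×1.2049 ≈ 4892 m/s.
Total Δv = 4391 + 4892 = 9283 m/s.

Δv ≈ 9280 m/s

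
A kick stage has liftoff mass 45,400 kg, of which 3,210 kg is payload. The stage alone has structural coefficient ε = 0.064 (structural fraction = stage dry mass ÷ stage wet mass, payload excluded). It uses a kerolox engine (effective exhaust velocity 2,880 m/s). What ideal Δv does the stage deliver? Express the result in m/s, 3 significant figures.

Stage wet mass = m₀ − payload = 45,400 − 3,210 = 42,190 kg.
Stage dry mass = ε × stage wet mass = 0.064 × 42,190 = 2,700.16 kg.
Burnout mass m_f = stage dry + payload = 2,700.16 + 3,210 = 5,910.16 kg.
By the Tsiolkovsky rocket equation, Δv = v_e · ln(45,400/5,910.16) = 2880.0 × ln(7.682) = 2880.0 × 2.0388 ≈ 5872 m/s.

Δv ≈ 5870 m/s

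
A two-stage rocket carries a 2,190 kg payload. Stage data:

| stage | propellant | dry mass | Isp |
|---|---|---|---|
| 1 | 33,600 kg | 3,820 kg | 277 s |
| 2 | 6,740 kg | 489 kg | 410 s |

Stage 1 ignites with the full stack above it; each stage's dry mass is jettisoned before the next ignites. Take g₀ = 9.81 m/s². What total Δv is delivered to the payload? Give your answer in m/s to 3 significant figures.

Δv ≈ 8490 m/s

Ignition mass of stage 1 = 33,600+3,820 + 6,740+489 + 2,190 = 46,839 kg.
Stage 1: m₀ = 46,839 kg, m_f = 46,839 − 33,600 = 13,239 kg; Δv = 277×9.81×ln(3.538) = 2717.4×1.2635 ≈ 3434 m/s.
Stage 2: m₀ = 9,419 kg, m_f = 9,419 − 6,740 = 2,679 kg; Δv = 410×9.81×ln(3.516) = 4022.1×1.2573 ≈ 5057 m/s.
Total Δv = 3434 + 5057 = 8491 m/s.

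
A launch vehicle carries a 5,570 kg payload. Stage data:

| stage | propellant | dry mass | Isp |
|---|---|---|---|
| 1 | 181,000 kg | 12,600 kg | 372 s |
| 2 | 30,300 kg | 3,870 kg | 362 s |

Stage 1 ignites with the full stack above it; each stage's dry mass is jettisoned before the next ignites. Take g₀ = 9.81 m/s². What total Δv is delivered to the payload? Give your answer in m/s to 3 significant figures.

Δv ≈ 10600 m/s

Ignition mass of stage 1 = 181,000+12,600 + 30,300+3,870 + 5,570 = 233,340 kg.
Stage 1: m₀ = 233,340 kg, m_f = 233,340 − 181,000 = 52,340 kg; Δv = 372×9.81×ln(4.458) = 3649.3×1.4947 ≈ 5455 m/s.
Stage 2: m₀ = 39,740 kg, m_f = 39,740 − 30,300 = 9,440 kg; Δv = 362×9.81×ln(4.21) = 3551.2×1.4374 ≈ 5105 m/s.
Total Δv = 5455 + 5105 = 10560 m/s.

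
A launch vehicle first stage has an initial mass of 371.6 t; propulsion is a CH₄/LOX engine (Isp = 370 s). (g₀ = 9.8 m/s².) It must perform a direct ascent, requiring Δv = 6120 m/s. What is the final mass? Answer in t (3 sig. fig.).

v_e = Isp · g₀ = 370 × 9.8 = 3626.0 m/s.
From the ideal rocket equation, m₀/m_f = exp(Δv / v_e) = exp(6120 / 3626.0) = exp(1.6878) = 5.4076.
m_f = m₀ / 5.4076 = 371.6 / 5.4076 = 68.7181 t.

final mass ≈ 68.7 t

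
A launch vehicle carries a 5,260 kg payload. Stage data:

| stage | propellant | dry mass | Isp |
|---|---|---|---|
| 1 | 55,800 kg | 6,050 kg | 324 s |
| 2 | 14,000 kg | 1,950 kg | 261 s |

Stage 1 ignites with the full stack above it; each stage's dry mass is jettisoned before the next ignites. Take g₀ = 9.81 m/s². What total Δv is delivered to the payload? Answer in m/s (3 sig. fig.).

Ignition mass of stage 1 = 55,800+6,050 + 14,000+1,950 + 5,260 = 83,060 kg.
Stage 1: m₀ = 83,060 kg, m_f = 83,060 − 55,800 = 27,260 kg; Δv = 324×9.81×ln(3.047) = 3178.4×1.1141 ≈ 3541 m/s.
Stage 2: m₀ = 21,210 kg, m_f = 21,210 − 14,000 = 7,210 kg; Δv = 261×9.81×ln(2.942) = 2560.4×1.0790 ≈ 2763 m/s.
Total Δv = 3541 + 2763 = 6304 m/s.

Δv ≈ 6300 m/s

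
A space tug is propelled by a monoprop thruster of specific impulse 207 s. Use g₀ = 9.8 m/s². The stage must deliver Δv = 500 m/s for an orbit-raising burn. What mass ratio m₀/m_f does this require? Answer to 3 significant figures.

v_e = Isp · g₀ = 207 × 9.8 = 2028.6 m/s.
By the Tsiolkovsky rocket equation, m₀/m_f = exp(Δv / v_e) = exp(500 / 2028.6) = exp(0.2465) = 1.2795.

mass ratio ≈ 1.28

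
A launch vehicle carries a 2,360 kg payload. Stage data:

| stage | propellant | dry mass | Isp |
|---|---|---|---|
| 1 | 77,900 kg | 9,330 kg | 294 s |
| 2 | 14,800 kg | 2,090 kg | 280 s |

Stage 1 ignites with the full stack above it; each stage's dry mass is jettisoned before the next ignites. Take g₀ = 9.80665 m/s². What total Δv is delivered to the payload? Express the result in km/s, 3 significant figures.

Δv ≈ 7.81 km/s

Ignition mass of stage 1 = 77,900+9,330 + 14,800+2,090 + 2,360 = 106,480 kg.
Stage 1: m₀ = 106,480 kg, m_f = 106,480 − 77,900 = 28,580 kg; Δv = 294×9.80665×ln(3.726) = 2883.2×1.3153 ≈ 3792 m/s.
Stage 2: m₀ = 19,250 kg, m_f = 19,250 − 14,800 = 4,450 kg; Δv = 280×9.80665×ln(4.326) = 2745.9×1.4646 ≈ 4022 m/s.
Total Δv = 3792 + 4022 = 7814 m/s.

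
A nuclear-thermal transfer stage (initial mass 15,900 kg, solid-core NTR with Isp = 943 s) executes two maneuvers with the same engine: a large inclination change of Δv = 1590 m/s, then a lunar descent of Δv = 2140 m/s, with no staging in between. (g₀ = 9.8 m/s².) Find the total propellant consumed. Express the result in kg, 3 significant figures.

total propellant consumed ≈ 5280 kg

v_e = Isp · g₀ = 943 × 9.8 = 9241.4 m/s.
After the first burn: m = 15900 × exp(−1590/9241.4) = 15900 × 0.84194 = 13,386.8 kg.
After the second burn: m = 13,386.8 × exp(−2140/9241.4) = 13,386.8 × 0.79329 = 10,619.6 kg.
Total propellant = m₀ − m_final = 15900 − 10,619.6 = 5,280.4 kg.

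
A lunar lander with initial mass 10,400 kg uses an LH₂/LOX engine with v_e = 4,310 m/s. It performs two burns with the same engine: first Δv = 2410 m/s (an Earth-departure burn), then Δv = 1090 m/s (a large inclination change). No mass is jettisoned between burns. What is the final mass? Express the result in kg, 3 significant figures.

After the first burn: m = 10400 × exp(−2410/4310.0) = 10400 × 0.57169 = 5,945.58 kg.
After the second burn: m = 5,945.58 × exp(−1090/4310.0) = 5,945.58 × 0.77655 = 4,617.04 kg.

final mass ≈ 4620 kg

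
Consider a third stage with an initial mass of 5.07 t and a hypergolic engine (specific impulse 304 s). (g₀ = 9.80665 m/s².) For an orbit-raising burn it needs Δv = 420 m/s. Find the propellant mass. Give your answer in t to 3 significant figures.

v_e = Isp · g₀ = 304 × 9.80665 = 2981.2 m/s.
Rocket equation: m₀/m_f = exp(Δv / v_e) = exp(420 / 2981.2) = exp(0.1409) = 1.1513.
m_f = 5.07 / 1.1513 = 4.40372 t, so propellant = m₀ − m_f = 5.07 − 4.40372 = 0.66628 t.

propellant mass ≈ 0.666 t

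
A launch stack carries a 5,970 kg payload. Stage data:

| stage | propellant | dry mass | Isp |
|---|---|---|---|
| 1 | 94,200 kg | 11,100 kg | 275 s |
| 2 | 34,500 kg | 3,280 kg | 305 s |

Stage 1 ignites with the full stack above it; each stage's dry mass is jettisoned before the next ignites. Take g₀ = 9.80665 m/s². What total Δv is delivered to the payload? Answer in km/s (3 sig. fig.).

Ignition mass of stage 1 = 94,200+11,100 + 34,500+3,280 + 5,970 = 149,050 kg.
Stage 1: m₀ = 149,050 kg, m_f = 149,050 − 94,200 = 54,850 kg; Δv = 275×9.80665×ln(2.717) = 2696.8×0.9997 ≈ 2696 m/s.
Stage 2: m₀ = 43,750 kg, m_f = 43,750 − 34,500 = 9,250 kg; Δv = 305×9.80665×ln(4.73) = 2991.0×1.5539 ≈ 4648 m/s.
Total Δv = 2696 + 4648 = 7344 m/s.

Δv ≈ 7.34 km/s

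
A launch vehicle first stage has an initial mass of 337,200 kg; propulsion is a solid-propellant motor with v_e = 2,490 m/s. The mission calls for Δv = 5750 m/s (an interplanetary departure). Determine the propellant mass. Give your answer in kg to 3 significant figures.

By the Tsiolkovsky rocket equation, m₀/m_f = exp(Δv / v_e) = exp(5750 / 2490.0) = exp(2.3092) = 10.0667.
m_f = 337,200 / 10.0667 = 33,496.6 kg, so propellant = m₀ − m_f = 337,200 − 33,496.6 = 303,703.4 kg.

propellant mass ≈ 304000 kg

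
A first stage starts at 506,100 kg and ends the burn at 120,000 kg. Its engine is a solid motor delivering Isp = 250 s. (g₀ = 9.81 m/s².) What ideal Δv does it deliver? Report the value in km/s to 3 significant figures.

Δv ≈ 3.53 km/s

v_e = Isp · g₀ = 250 × 9.81 = 2452.5 m/s.
Rocket equation: Δv = v_e · ln(m₀/m_f) = 2452.5 × ln(4.218) = 2452.5 × 1.4392 ≈ 3529.7 m/s.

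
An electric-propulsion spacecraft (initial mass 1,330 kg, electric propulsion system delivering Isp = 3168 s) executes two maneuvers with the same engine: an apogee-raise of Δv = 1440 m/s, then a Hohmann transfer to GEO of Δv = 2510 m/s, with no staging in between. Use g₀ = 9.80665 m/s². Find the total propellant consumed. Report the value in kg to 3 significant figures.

v_e = Isp · g₀ = 3168 × 9.80665 = 31067.5 m/s.
After the first burn: m = 1330 × exp(−1440/31067.5) = 1330 × 0.95471 = 1,269.76 kg.
After the second burn: m = 1,269.76 × exp(−2510/31067.5) = 1,269.76 × 0.92239 = 1,171.21 kg.
Total propellant = m₀ − m_final = 1330 − 1,171.21 = 158.79 kg.

total propellant consumed ≈ 159 kg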